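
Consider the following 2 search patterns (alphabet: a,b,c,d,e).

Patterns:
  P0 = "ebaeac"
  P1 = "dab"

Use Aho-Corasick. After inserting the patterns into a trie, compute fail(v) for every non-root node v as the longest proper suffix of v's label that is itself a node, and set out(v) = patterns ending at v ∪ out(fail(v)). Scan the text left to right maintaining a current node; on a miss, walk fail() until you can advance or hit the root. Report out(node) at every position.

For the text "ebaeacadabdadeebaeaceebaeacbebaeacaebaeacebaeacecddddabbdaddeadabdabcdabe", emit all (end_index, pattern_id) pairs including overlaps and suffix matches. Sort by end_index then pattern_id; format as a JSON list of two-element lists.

Construct AC machine:
Trie (insert patterns):
  n0 'ε': d→7 e→1
  n1 'e': b→2
  n2 'eb': a→3
  n3 'eba': e→4
  n4 'ebae': a→5
  n5 'ebaea': c→6
  n6 'ebaeac': ·  [P0 ends]
  n7 'd': a→8
  n8 'da': b→9
  n9 'dab': ·  [P1 ends]

BFS fail/out derivation:
  n1('e'): parent n0 fail=0; on 'e' 0 → fail=0;  out ∅∪∅=∅
  n7('d'): parent n0 fail=0; on 'd' 0 → fail=0;  out ∅∪∅=∅
  n2('eb'): parent n1 fail=0; on 'b' 0 → fail=0;  out ∅∪∅=∅
  n8('da'): parent n7 fail=0; on 'a' 0 → fail=0;  out ∅∪∅=∅
  n3('eba'): parent n2 fail=0; on 'a' 0 → fail=0;  out ∅∪∅=∅
  n9('dab'): parent n8 fail=0; on 'b' 0 → fail=0;  out {1}∪∅={1}
  n4('ebae'): parent n3 fail=0; on 'e' 0 → fail=1;  out ∅∪∅=∅
  n5('ebaea'): parent n4 fail=1; on 'a' 1→0 → fail=0;  out ∅∪∅=∅
  n6('ebaeac'): parent n5 fail=0; on 'c' 0 → fail=0;  out {0}∪∅={0}

Scan:
[0] read 'e'  n0⇒n1
[1] read 'b'  n1⇒n2
[2] read 'a'  n2⇒n3
[3] read 'e'  n3⇒n4
[4] read 'a'  n4⇒n5
[5] read 'c'  n5⇒n6  ** P0@[0:5]
[6] read 'a'  n6⇒n0 (via fail)
[7] read 'd'  n0⇒n7
[8] read 'a'  n7⇒n8
[9] read 'b'  n8⇒n9  ** P1@[7:9]
[10] read 'd'  n9⇒n7 (via fail)
[11] read 'a'  n7⇒n8
[12] read 'd'  n8⇒n7 (via fail)
[13] read 'e'  n7⇒n1 (via fail)
[14] read 'e'  n1⇒n1 (via fail)
[15] read 'b'  n1⇒n2
[16] read 'a'  n2⇒n3
[17] read 'e'  n3⇒n4
[18] read 'a'  n4⇒n5
[19] read 'c'  n5⇒n6  ** P0@[14:19]
[20] read 'e'  n6⇒n1 (via fail)
[21] read 'e'  n1⇒n1 (via fail)
[22] read 'b'  n1⇒n2
[23] read 'a'  n2⇒n3
[24] read 'e'  n3⇒n4
[25] read 'a'  n4⇒n5
[26] read 'c'  n5⇒n6  ** P0@[21:26]
[27] read 'b'  n6⇒n0 (via fail)
[28] read 'e'  n0⇒n1
[29] read 'b'  n1⇒n2
[30] read 'a'  n2⇒n3
[31] read 'e'  n3⇒n4
[32] read 'a'  n4⇒n5
[33] read 'c'  n5⇒n6  ** P0@[28:33]
[34] read 'a'  n6⇒n0 (via fail)
[35] read 'e'  n0⇒n1
[36] read 'b'  n1⇒n2
[37] read 'a'  n2⇒n3
[38] read 'e'  n3⇒n4
[39] read 'a'  n4⇒n5
[40] read 'c'  n5⇒n6  ** P0@[35:40]
[41] read 'e'  n6⇒n1 (via fail)
[42] read 'b'  n1⇒n2
[43] read 'a'  n2⇒n3
[44] read 'e'  n3⇒n4
[45] read 'a'  n4⇒n5
[46] read 'c'  n5⇒n6  ** P0@[41:46]
[47] read 'e'  n6⇒n1 (via fail)
[48] read 'c'  n1⇒n0 (via fail)
[49] read 'd'  n0⇒n7
[50] read 'd'  n7⇒n7 (via fail)
[51] read 'd'  n7⇒n7 (via fail)
[52] read 'd'  n7⇒n7 (via fail)
[53] read 'a'  n7⇒n8
[54] read 'b'  n8⇒n9  ** P1@[52:54]
[55] read 'b'  n9⇒n0 (via fail)
[56] read 'd'  n0⇒n7
[57] read 'a'  n7⇒n8
[58] read 'd'  n8⇒n7 (via fail)
[59] read 'd'  n7⇒n7 (via fail)
[60] read 'e'  n7⇒n1 (via fail)
[61] read 'a'  n1⇒n0 (via fail)
[62] read 'd'  n0⇒n7
[63] read 'a'  n7⇒n8
[64] read 'b'  n8⇒n9  ** P1@[62:64]
[65] read 'd'  n9⇒n7 (via fail)
[66] read 'a'  n7⇒n8
[67] read 'b'  n8⇒n9  ** P1@[65:67]
[68] read 'c'  n9⇒n0 (via fail)
[69] read 'd'  n0⇒n7
[70] read 'a'  n7⇒n8
[71] read 'b'  n8⇒n9  ** P1@[69:71]
[72] read 'e'  n9⇒n1 (via fail)

Result: [[5,0],[9,1],[19,0],[26,0],[33,0],[40,0],[46,0],[54,1],[64,1],[67,1],[71,1]]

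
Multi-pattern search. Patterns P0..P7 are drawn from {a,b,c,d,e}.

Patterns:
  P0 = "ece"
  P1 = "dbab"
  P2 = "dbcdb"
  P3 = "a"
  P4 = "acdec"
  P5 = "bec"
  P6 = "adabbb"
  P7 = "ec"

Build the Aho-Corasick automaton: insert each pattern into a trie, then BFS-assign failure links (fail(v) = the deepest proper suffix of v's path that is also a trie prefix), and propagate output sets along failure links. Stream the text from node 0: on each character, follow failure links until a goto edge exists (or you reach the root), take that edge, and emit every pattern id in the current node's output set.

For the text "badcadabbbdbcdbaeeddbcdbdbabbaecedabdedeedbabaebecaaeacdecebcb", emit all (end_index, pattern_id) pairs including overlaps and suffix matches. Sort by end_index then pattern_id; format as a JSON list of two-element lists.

Build:
Trie (insert patterns):
  0='ε' goto a→11 b→16 d→4 e→1
  1='e' goto c→2
  2='ec' goto e→3  ←P7
  3='ece' goto ·  ←P0
  4='d' goto b→5
  5='db' goto a→6 c→8
  6='dba' goto b→7
  7='dbab' goto ·  ←P1
  8='dbc' goto d→9
  9='dbcd' goto b→10
  10='dbcdb' goto ·  ←P2
  11='a' goto c→12 d→19  ←P3
  12='ac' goto d→13
  13='acd' goto e→14
  14='acde' goto c→15
  15='acdec' goto ·  ←P4
  16='b' goto e→17
  17='be' goto c→18
  18='bec' goto ·  ←P5
  19='ad' goto a→20
  20='ada' goto b→21
  21='adab' goto b→22
  22='adabb' goto b→23
  23='adabbb' goto ·  ←P6

Failure links (BFS by depth):
  n1('e'): parent n0 fail=0; on 'e' 0 → fail=0;  out ∅∪∅=∅
  n4('d'): parent n0 fail=0; on 'd' 0 → fail=0;  out ∅∪∅=∅
  n11('a'): parent n0 fail=0; on 'a' 0 → fail=0;  out {3}∪∅={3}
  n16('b'): parent n0 fail=0; on 'b' 0 → fail=0;  out ∅∪∅=∅
  n2('ec'): parent n1 fail=0; on 'c' 0 → fail=0;  out {7}∪∅={7}
  n5('db'): parent n4 fail=0; on 'b' 0 → fail=16;  out ∅∪∅=∅
  n12('ac'): parent n11 fail=0; on 'c' 0 → fail=0;  out ∅∪∅=∅
  n17('be'): parent n16 fail=0; on 'e' 0 → fail=1;  out ∅∪∅=∅
  n19('ad'): parent n11 fail=0; on 'd' 0 → fail=4;  out ∅∪∅=∅
  n3('ece'): parent n2 fail=0; on 'e' 0 → fail=1;  out {0}∪∅={0}
  n6('dba'): parent n5 fail=16; on 'a' 16→0 → fail=11;  out ∅∪{3}={3}
  n8('dbc'): parent n5 fail=16; on 'c' 16→0 → fail=0;  out ∅∪∅=∅
  n13('acd'): parent n12 fail=0; on 'd' 0 → fail=4;  out ∅∪∅=∅
  n18('bec'): parent n17 fail=1; on 'c' 1 → fail=2;  out {5}∪{7}={5,7}
  n20('ada'): parent n19 fail=4; on 'a' 4→0 → fail=11;  out ∅∪{3}={3}
  n7('dbab'): parent n6 fail=11; on 'b' 11→0 → fail=16;  out {1}∪∅={1}
  n9('dbcd'): parent n8 fail=0; on 'd' 0 → fail=4;  out ∅∪∅=∅
  n14('acde'): parent n13 fail=4; on 'e' 4→0 → fail=1;  out ∅∪∅=∅
  n21('adab'): parent n20 fail=11; on 'b' 11→0 → fail=16;  out ∅∪∅=∅
  n10('dbcdb'): parent n9 fail=4; on 'b' 4 → fail=5;  out {2}∪∅={2}
  n15('acdec'): parent n14 fail=1; on 'c' 1 → fail=2;  out {4}∪{7}={4,7}
  n22('adabb'): parent n21 fail=16; on 'b' 16→0 → fail=16;  out ∅∪∅=∅
  n23('adabbb'): parent n22 fail=16; on 'b' 16→0 → fail=16;  out {6}∪∅={6}

Run:
[0] read 'b'  n0⇒n16
[1] read 'a'  n16⇒n11 (fail-walked)  emit P3@[1:1]
[2] read 'd'  n11⇒n19
[3] read 'c'  n19⇒n0 (fail-walked)
[4] read 'a'  n0⇒n11  emit P3@[4:4]
[5] read 'd'  n11⇒n19
[6] read 'a'  n19⇒n20  emit P3@[6:6]
[7] read 'b'  n20⇒n21
[8] read 'b'  n21⇒n22
[9] read 'b'  n22⇒n23  emit P6@[4:9]
[10] read 'd'  n23⇒n4 (fail-walked)
[11] read 'b'  n4⇒n5
[12] read 'c'  n5⇒n8
[13] read 'd'  n8⇒n9
[14] read 'b'  n9⇒n10  emit P2@[10:14]
[15] read 'a'  n10⇒n6 (fail-walked)  emit P3@[15:15]
[16] read 'e'  n6⇒n1 (fail-walked)
[17] read 'e'  n1⇒n1 (fail-walked)
[18] read 'd'  n1⇒n4 (fail-walked)
[19] read 'd'  n4⇒n4 (fail-walked)
[20] read 'b'  n4⇒n5
[21] read 'c'  n5⇒n8
[22] read 'd'  n8⇒n9
[23] read 'b'  n9⇒n10  emit P2@[19:23]
[24] read 'd'  n10⇒n4 (fail-walked)
[25] read 'b'  n4⇒n5
[26] read 'a'  n5⇒n6  emit P3@[26:26]
[27] read 'b'  n6⇒n7  emit P1@[24:27]
[28] read 'b'  n7⇒n16 (fail-walked)
[29] read 'a'  n16⇒n11 (fail-walked)  emit P3@[29:29]
[30] read 'e'  n11⇒n1 (fail-walked)
[31] read 'c'  n1⇒n2  emit P7@[30:31]
[32] read 'e'  n2⇒n3  emit P0@[30:32]
[33] read 'd'  n3⇒n4 (fail-walked)
[34] read 'a'  n4⇒n11 (fail-walked)  emit P3@[34:34]
[35] read 'b'  n11⇒n16 (fail-walked)
[36] read 'd'  n16⇒n4 (fail-walked)
[37] read 'e'  n4⇒n1 (fail-walked)
[38] read 'd'  n1⇒n4 (fail-walked)
[39] read 'e'  n4⇒n1 (fail-walked)
[40] read 'e'  n1⇒n1 (fail-walked)
[41] read 'd'  n1⇒n4 (fail-walked)
[42] read 'b'  n4⇒n5
[43] read 'a'  n5⇒n6  emit P3@[43:43]
[44] read 'b'  n6⇒n7  emit P1@[41:44]
[45] read 'a'  n7⇒n11 (fail-walked)  emit P3@[45:45]
[46] read 'e'  n11⇒n1 (fail-walked)
[47] read 'b'  n1⇒n16 (fail-walked)
[48] read 'e'  n16⇒n17
[49] read 'c'  n17⇒n18  emit P5@[47:49],P7@[48:49]
[50] read 'a'  n18⇒n11 (fail-walked)  emit P3@[50:50]
[51] read 'a'  n11⇒n11 (fail-walked)  emit P3@[51:51]
[52] read 'e'  n11⇒n1 (fail-walked)
[53] read 'a'  n1⇒n11 (fail-walked)  emit P3@[53:53]
[54] read 'c'  n11⇒n12
[55] read 'd'  n12⇒n13
[56] read 'e'  n13⇒n14
[57] read 'c'  n14⇒n15  emit P4@[53:57],P7@[56:57]
[58] read 'e'  n15⇒n3 (fail-walked)  emit P0@[56:58]
[59] read 'b'  n3⇒n16 (fail-walked)
[60] read 'c'  n16⇒n0 (fail-walked)
[61] read 'b'  n0⇒n16

All matches (sorted): [[1,3],[4,3],[6,3],[9,6],[14,2],[15,3],[23,2],[26,3],[27,1],[29,3],[31,7],[32,0],[34,3],[43,3],[44,1],[45,3],[49,5],[49,7],[50,3],[51,3],[53,3],[57,4],[57,7],[58,0]]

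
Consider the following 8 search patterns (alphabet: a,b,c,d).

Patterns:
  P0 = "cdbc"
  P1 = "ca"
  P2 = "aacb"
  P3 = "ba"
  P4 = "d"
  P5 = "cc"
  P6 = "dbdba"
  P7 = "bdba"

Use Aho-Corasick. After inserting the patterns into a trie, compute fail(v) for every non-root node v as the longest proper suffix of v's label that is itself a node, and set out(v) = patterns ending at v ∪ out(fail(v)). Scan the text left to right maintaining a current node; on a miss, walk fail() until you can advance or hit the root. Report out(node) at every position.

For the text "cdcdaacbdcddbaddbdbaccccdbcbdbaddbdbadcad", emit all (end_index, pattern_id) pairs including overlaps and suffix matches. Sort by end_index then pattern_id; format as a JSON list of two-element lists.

Construct AC machine:
Trie (insert patterns):
  n0 'ε': a→6 b→10 c→1 d→12
  n1 'c': a→5 c→13 d→2
  n2 'cd': b→3
  n3 'cdb': c→4
  n4 'cdbc': ·  ←P0
  n5 'ca': ·  ←P1
  n6 'a': a→7
  n7 'aa': c→8
  n8 'aac': b→9
  n9 'aacb': ·  ←P2
  n10 'b': a→11 d→18
  n11 'ba': ·  ←P3
  n12 'd': b→14  ←P4
  n13 'cc': ·  ←P5
  n14 'db': d→15
  n15 'dbd': b→16
  n16 'dbdb': a→17
  n17 'dbdba': ·  ←P6
  n18 'bd': b→19
  n19 'bdb': a→20
  n20 'bdba': ·  ←P7

Failure links (BFS by depth):
  fail(1) 'c': from fail(0)=0 chase 'c': 0 ⇒ 0;  out=∅∪out(0)=∅
  fail(6) 'a': from fail(0)=0 chase 'a': 0 ⇒ 0;  out=∅∪out(0)=∅
  fail(10) 'b': from fail(0)=0 chase 'b': 0 ⇒ 0;  out=∅∪out(0)=∅
  fail(12) 'd': from fail(0)=0 chase 'd': 0 ⇒ 0;  out={4}∪out(0)={4}
  fail(2) 'cd': from fail(1)=0 chase 'd': 0 ⇒ 12;  out=∅∪out(12)={4}
  fail(5) 'ca': from fail(1)=0 chase 'a': 0 ⇒ 6;  out={1}∪out(6)={1}
  fail(7) 'aa': from fail(6)=0 chase 'a': 0 ⇒ 6;  out=∅∪out(6)=∅
  fail(11) 'ba': from fail(10)=0 chase 'a': 0 ⇒ 6;  out={3}∪out(6)={3}
  fail(13) 'cc': from fail(1)=0 chase 'c': 0 ⇒ 1;  out={5}∪out(1)={5}
  fail(14) 'db': from fail(12)=0 chase 'b': 0 ⇒ 10;  out=∅∪out(10)=∅
  fail(18) 'bd': from fail(10)=0 chase 'd': 0 ⇒ 12;  out=∅∪out(12)={4}
  fail(3) 'cdb': from fail(2)=12 chase 'b': 12 ⇒ 14;  out=∅∪out(14)=∅
  fail(8) 'aac': from fail(7)=6 chase 'c': 6→0 ⇒ 1;  out=∅∪out(1)=∅
  fail(15) 'dbd': from fail(14)=10 chase 'd': 10 ⇒ 18;  out=∅∪out(18)={4}
  fail(19) 'bdb': from fail(18)=12 chase 'b': 12 ⇒ 14;  out=∅∪out(14)=∅
  fail(4) 'cdbc': from fail(3)=14 chase 'c': 14→10→0 ⇒ 1;  out={0}∪out(1)={0}
  fail(9) 'aacb': from fail(8)=1 chase 'b': 1→0 ⇒ 10;  out={2}∪out(10)={2}
  fail(16) 'dbdb': from fail(15)=18 chase 'b': 18 ⇒ 19;  out=∅∪out(19)=∅
  fail(20) 'bdba': from fail(19)=14 chase 'a': 14→10 ⇒ 11;  out={7}∪out(11)={3,7}
  fail(17) 'dbdba': from fail(16)=19 chase 'a': 19 ⇒ 20;  out={6}∪out(20)={3,6,7}

Text stream:
pos 0 'c': at 1
pos 1 'd': at 2  ** P4@[1:1]
pos 2 'c': at 1 (via fail)
pos 3 'd': at 2  ** P4@[3:3]
pos 4 'a': at 6 (via fail)
pos 5 'a': at 7
pos 6 'c': at 8
pos 7 'b': at 9  ** P2@[4:7]
pos 8 'd': at 18 (via fail)  ** P4@[8:8]
pos 9 'c': at 1 (via fail)
pos 10 'd': at 2  ** P4@[10:10]
pos 11 'd': at 12 (via fail)  ** P4@[11:11]
pos 12 'b': at 14
pos 13 'a': at 11 (via fail)  ** P3@[12:13]
pos 14 'd': at 12 (via fail)  ** P4@[14:14]
pos 15 'd': at 12 (via fail)  ** P4@[15:15]
pos 16 'b': at 14
pos 17 'd': at 15  ** P4@[17:17]
pos 18 'b': at 16
pos 19 'a': at 17  ** P3@[18:19],P6@[15:19],P7@[16:19]
pos 20 'c': at 1 (via fail)
pos 21 'c': at 13  ** P5@[20:21]
pos 22 'c': at 13 (via fail)  ** P5@[21:22]
pos 23 'c': at 13 (via fail)  ** P5@[22:23]
pos 24 'd': at 2 (via fail)  ** P4@[24:24]
pos 25 'b': at 3
pos 26 'c': at 4  ** P0@[23:26]
pos 27 'b': at 10 (via fail)
pos 28 'd': at 18  ** P4@[28:28]
pos 29 'b': at 19
pos 30 'a': at 20  ** P3@[29:30],P7@[27:30]
pos 31 'd': at 12 (via fail)  ** P4@[31:31]
pos 32 'd': at 12 (via fail)  ** P4@[32:32]
pos 33 'b': at 14
pos 34 'd': at 15  ** P4@[34:34]
pos 35 'b': at 16
pos 36 'a': at 17  ** P3@[35:36],P6@[32:36],P7@[33:36]
pos 37 'd': at 12 (via fail)  ** P4@[37:37]
pos 38 'c': at 1 (via fail)
pos 39 'a': at 5  ** P1@[38:39]
pos 40 'd': at 12 (via fail)  ** P4@[40:40]

Result: [[1,4],[3,4],[7,2],[8,4],[10,4],[11,4],[13,3],[14,4],[15,4],[17,4],[19,3],[19,6],[19,7],[21,5],[22,5],[23,5],[24,4],[26,0],[28,4],[30,3],[30,7],[31,4],[32,4],[34,4],[36,3],[36,6],[36,7],[37,4],[39,1],[40,4]]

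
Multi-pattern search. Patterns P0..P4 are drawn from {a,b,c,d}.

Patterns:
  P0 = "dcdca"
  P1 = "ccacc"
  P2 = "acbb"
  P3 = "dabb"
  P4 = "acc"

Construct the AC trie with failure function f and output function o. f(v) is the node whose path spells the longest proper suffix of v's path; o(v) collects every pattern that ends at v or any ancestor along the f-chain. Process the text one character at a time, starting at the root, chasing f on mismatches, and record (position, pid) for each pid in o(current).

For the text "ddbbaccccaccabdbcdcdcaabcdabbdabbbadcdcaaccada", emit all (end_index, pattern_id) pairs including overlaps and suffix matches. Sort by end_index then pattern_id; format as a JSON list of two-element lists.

Build automaton:
Trie (insert patterns):
  n0 'ε': a→11 c→6 d→1
  n1 'd': a→15 c→2
  n2 'dc': d→3
  n3 'dcd': c→4
  n4 'dcdc': a→5
  n5 'dcdca': ·  [P0 ends]
  n6 'c': c→7
  n7 'cc': a→8
  n8 'cca': c→9
  n9 'ccac': c→10
  n10 'ccacc': ·  [P1 ends]
  n11 'a': c→12
  n12 'ac': b→13 c→18
  n13 'acb': b→14
  n14 'acbb': ·  [P2 ends]
  n15 'da': b→16
  n16 'dab': b→17
  n17 'dabb': ·  [P3 ends]
  n18 'acc': ·  [P4 ends]

BFS fail/out derivation:
  n1('d'): parent n0 fail=0; on 'd' 0 → fail=0;  out ∅∪∅=∅
  n6('c'): parent n0 fail=0; on 'c' 0 → fail=0;  out ∅∪∅=∅
  n11('a'): parent n0 fail=0; on 'a' 0 → fail=0;  out ∅∪∅=∅
  n2('dc'): parent n1 fail=0; on 'c' 0 → fail=6;  out ∅∪∅=∅
  n7('cc'): parent n6 fail=0; on 'c' 0 → fail=6;  out ∅∪∅=∅
  n12('ac'): parent n11 fail=0; on 'c' 0 → fail=6;  out ∅∪∅=∅
  n15('da'): parent n1 fail=0; on 'a' 0 → fail=11;  out ∅∪∅=∅
  n3('dcd'): parent n2 fail=6; on 'd' 6→0 → fail=1;  out ∅∪∅=∅
  n8('cca'): parent n7 fail=6; on 'a' 6→0 → fail=11;  out ∅∪∅=∅
  n13('acb'): parent n12 fail=6; on 'b' 6→0 → fail=0;  out ∅∪∅=∅
  n16('dab'): parent n15 fail=11; on 'b' 11→0 → fail=0;  out ∅∪∅=∅
  n18('acc'): parent n12 fail=6; on 'c' 6 → fail=7;  out {4}∪∅={4}
  n4('dcdc'): parent n3 fail=1; on 'c' 1 → fail=2;  out ∅∪∅=∅
  n9('ccac'): parent n8 fail=11; on 'c' 11 → fail=12;  out ∅∪∅=∅
  n14('acbb'): parent n13 fail=0; on 'b' 0 → fail=0;  out {2}∪∅={2}
  n17('dabb'): parent n16 fail=0; on 'b' 0 → fail=0;  out {3}∪∅={3}
  n5('dcdca'): parent n4 fail=2; on 'a' 2→6→0 → fail=11;  out {0}∪∅={0}
  n10('ccacc'): parent n9 fail=12; on 'c' 12 → fail=18;  out {1}∪{4}={1,4}

Text stream:
[0] read 'd'  n0⇒n1
[1] read 'd'  n1⇒n1 ·f
[2] read 'b'  n1⇒n0 ·f
[3] read 'b'  n0⇒n0
[4] read 'a'  n0⇒n11
[5] read 'c'  n11⇒n12
[6] read 'c'  n12⇒n18  emit P4@[4:6]
[7] read 'c'  n18⇒n7 ·f
[8] read 'c'  n7⇒n7 ·f
[9] read 'a'  n7⇒n8
[10] read 'c'  n8⇒n9
[11] read 'c'  n9⇒n10  emit P1@[7:11],P4@[9:11]
[12] read 'a'  n10⇒n8 ·f
[13] read 'b'  n8⇒n0 ·f
[14] read 'd'  n0⇒n1
[15] read 'b'  n1⇒n0 ·f
[16] read 'c'  n0⇒n6
[17] read 'd'  n6⇒n1 ·f
[18] read 'c'  n1⇒n2
[19] read 'd'  n2⇒n3
[20] read 'c'  n3⇒n4
[21] read 'a'  n4⇒n5  emit P0@[17:21]
[22] read 'a'  n5⇒n11 ·f
[23] read 'b'  n11⇒n0 ·f
[24] read 'c'  n0⇒n6
[25] read 'd'  n6⇒n1 ·f
[26] read 'a'  n1⇒n15
[27] read 'b'  n15⇒n16
[28] read 'b'  n16⇒n17  emit P3@[25:28]
[29] read 'd'  n17⇒n1 ·f
[30] read 'a'  n1⇒n15
[31] read 'b'  n15⇒n16
[32] read 'b'  n16⇒n17  emit P3@[29:32]
[33] read 'b'  n17⇒n0 ·f
[34] read 'a'  n0⇒n11
[35] read 'd'  n11⇒n1 ·f
[36] read 'c'  n1⇒n2
[37] read 'd'  n2⇒n3
[38] read 'c'  n3⇒n4
[39] read 'a'  n4⇒n5  emit P0@[35:39]
[40] read 'a'  n5⇒n11 ·f
[41] read 'c'  n11⇒n12
[42] read 'c'  n12⇒n18  emit P4@[40:42]
[43] read 'a'  n18⇒n8 ·f
[44] read 'd'  n8⇒n1 ·f
[45] read 'a'  n1⇒n15

Matches: [[6,4],[11,1],[11,4],[21,0],[28,3],[32,3],[39,0],[42,4]]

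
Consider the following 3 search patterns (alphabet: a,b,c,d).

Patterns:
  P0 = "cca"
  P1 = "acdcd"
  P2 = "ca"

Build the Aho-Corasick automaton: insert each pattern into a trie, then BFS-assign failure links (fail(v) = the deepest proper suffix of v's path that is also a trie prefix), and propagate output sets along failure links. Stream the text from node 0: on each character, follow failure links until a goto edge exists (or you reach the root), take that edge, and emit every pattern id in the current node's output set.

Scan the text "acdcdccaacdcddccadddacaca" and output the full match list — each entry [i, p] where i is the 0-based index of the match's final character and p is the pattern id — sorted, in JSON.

Construct AC machine:
Trie (insert patterns):
  n0 'ε': a→4 c→1
  n1 'c': a→9 c→2
  n2 'cc': a→3
  n3 'cca': ·  ←P0
  n4 'a': c→5
  n5 'ac': d→6
  n6 'acd': c→7
  n7 'acdc': d→8
  n8 'acdcd': ·  ←P1
  n9 'ca': ·  ←P2

BFS fail/out derivation:
  n1('c'): parent n0 fail=0; on 'c' 0 → fail=0;  out ∅∪∅=∅
  n4('a'): parent n0 fail=0; on 'a' 0 → fail=0;  out ∅∪∅=∅
  n2('cc'): parent n1 fail=0; on 'c' 0 → fail=1;  out ∅∪∅=∅
  n5('ac'): parent n4 fail=0; on 'c' 0 → fail=1;  out ∅∪∅=∅
  n9('ca'): parent n1 fail=0; on 'a' 0 → fail=4;  out {2}∪∅={2}
  n3('cca'): parent n2 fail=1; on 'a' 1 → fail=9;  out {0}∪{2}={0,2}
  n6('acd'): parent n5 fail=1; on 'd' 1→0 → fail=0;  out ∅∪∅=∅
  n7('acdc'): parent n6 fail=0; on 'c' 0 → fail=1;  out ∅∪∅=∅
  n8('acdcd'): parent n7 fail=1; on 'd' 1→0 → fail=0;  out {1}∪∅={1}

Scan:
i=0 'a': node 0→4
i=1 'c': node 4→5
i=2 'd': node 5→6
i=3 'c': node 6→7
i=4 'd': node 7→8  ** P1@[0:4]
i=5 'c': node 8→1 ·f
i=6 'c': node 1→2
i=7 'a': node 2→3  ** P0@[5:7],P2@[6:7]
i=8 'a': node 3→4 ·f
i=9 'c': node 4→5
i=10 'd': node 5→6
i=11 'c': node 6→7
i=12 'd': node 7→8  ** P1@[8:12]
i=13 'd': node 8→0 ·f
i=14 'c': node 0→1
i=15 'c': node 1→2
i=16 'a': node 2→3  ** P0@[14:16],P2@[15:16]
i=17 'd': node 3→0 ·f
i=18 'd': node 0→0
i=19 'd': node 0→0
i=20 'a': node 0→4
i=21 'c': node 4→5
i=22 'a': node 5→9 ·f  ** P2@[21:22]
i=23 'c': node 9→5 ·f
i=24 'a': node 5→9 ·f  ** P2@[23:24]

Result: [[4,1],[7,0],[7,2],[12,1],[16,0],[16,2],[22,2],[24,2]]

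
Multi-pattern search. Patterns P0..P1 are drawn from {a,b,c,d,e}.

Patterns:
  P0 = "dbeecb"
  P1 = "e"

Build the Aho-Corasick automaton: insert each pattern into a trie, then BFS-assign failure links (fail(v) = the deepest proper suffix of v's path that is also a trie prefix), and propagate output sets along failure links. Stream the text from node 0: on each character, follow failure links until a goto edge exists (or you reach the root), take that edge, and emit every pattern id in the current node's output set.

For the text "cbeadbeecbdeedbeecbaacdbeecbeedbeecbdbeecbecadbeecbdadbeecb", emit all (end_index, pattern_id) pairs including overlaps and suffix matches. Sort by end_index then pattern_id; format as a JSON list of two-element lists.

Build:
Trie nodes:
  0='ε' goto d→1 e→7
  1='d' goto b→2
  2='db' goto e→3
  3='dbe' goto e→4
  4='dbee' goto c→5
  5='dbeec' goto b→6
  6='dbeecb' goto ·  [P0 ends]
  7='e' goto ·  [P1 ends]

BFS fail/out derivation:
  fail(1) 'd': from fail(0)=0 chase 'd': 0 ⇒ 0;  out=∅∪out(0)=∅
  fail(7) 'e': from fail(0)=0 chase 'e': 0 ⇒ 0;  out={1}∪out(0)={1}
  fail(2) 'db': from fail(1)=0 chase 'b': 0 ⇒ 0;  out=∅∪out(0)=∅
  fail(3) 'dbe': from fail(2)=0 chase 'e': 0 ⇒ 7;  out=∅∪out(7)={1}
  fail(4) 'dbee': from fail(3)=7 chase 'e': 7→0 ⇒ 7;  out=∅∪out(7)={1}
  fail(5) 'dbeec': from fail(4)=7 chase 'c': 7→0 ⇒ 0;  out=∅∪out(0)=∅
  fail(6) 'dbeecb': from fail(5)=0 chase 'b': 0 ⇒ 0;  out={0}∪out(0)={0}

Text stream:
pos 0 'c': at 0
pos 1 'b': at 0
pos 2 'e': at 7  → match P1@[2:2]
pos 3 'a': at 0 ·f
pos 4 'd': at 1
pos 5 'b': at 2
pos 6 'e': at 3  → match P1@[6:6]
pos 7 'e': at 4  → match P1@[7:7]
pos 8 'c': at 5
pos 9 'b': at 6  → match P0@[4:9]
pos 10 'd': at 1 ·f
pos 11 'e': at 7 ·f  → match P1@[11:11]
pos 12 'e': at 7 ·f  → match P1@[12:12]
pos 13 'd': at 1 ·f
pos 14 'b': at 2
pos 15 'e': at 3  → match P1@[15:15]
pos 16 'e': at 4  → match P1@[16:16]
pos 17 'c': at 5
pos 18 'b': at 6  → match P0@[13:18]
pos 19 'a': at 0 ·f
pos 20 'a': at 0
pos 21 'c': at 0
pos 22 'd': at 1
pos 23 'b': at 2
pos 24 'e': at 3  → match P1@[24:24]
pos 25 'e': at 4  → match P1@[25:25]
pos 26 'c': at 5
pos 27 'b': at 6  → match P0@[22:27]
pos 28 'e': at 7 ·f  → match P1@[28:28]
pos 29 'e': at 7 ·f  → match P1@[29:29]
pos 30 'd': at 1 ·f
pos 31 'b': at 2
pos 32 'e': at 3  → match P1@[32:32]
pos 33 'e': at 4  → match P1@[33:33]
pos 34 'c': at 5
pos 35 'b': at 6  → match P0@[30:35]
pos 36 'd': at 1 ·f
pos 37 'b': at 2
pos 38 'e': at 3  → match P1@[38:38]
pos 39 'e': at 4  → match P1@[39:39]
pos 40 'c': at 5
pos 41 'b': at 6  → match P0@[36:41]
pos 42 'e': at 7 ·f  → match P1@[42:42]
pos 43 'c': at 0 ·f
pos 44 'a': at 0
pos 45 'd': at 1
pos 46 'b': at 2
pos 47 'e': at 3  → match P1@[47:47]
pos 48 'e': at 4  → match P1@[48:48]
pos 49 'c': at 5
pos 50 'b': at 6  → match P0@[45:50]
pos 51 'd': at 1 ·f
pos 52 'a': at 0 ·f
pos 53 'd': at 1
pos 54 'b': at 2
pos 55 'e': at 3  → match P1@[55:55]
pos 56 'e': at 4  → match P1@[56:56]
pos 57 'c': at 5
pos 58 'b': at 6  → match P0@[53:58]

Result: [[2,1],[6,1],[7,1],[9,0],[11,1],[12,1],[15,1],[16,1],[18,0],[24,1],[25,1],[27,0],[28,1],[29,1],[32,1],[33,1],[35,0],[38,1],[39,1],[41,0],[42,1],[47,1],[48,1],[50,0],[55,1],[56,1],[58,0]]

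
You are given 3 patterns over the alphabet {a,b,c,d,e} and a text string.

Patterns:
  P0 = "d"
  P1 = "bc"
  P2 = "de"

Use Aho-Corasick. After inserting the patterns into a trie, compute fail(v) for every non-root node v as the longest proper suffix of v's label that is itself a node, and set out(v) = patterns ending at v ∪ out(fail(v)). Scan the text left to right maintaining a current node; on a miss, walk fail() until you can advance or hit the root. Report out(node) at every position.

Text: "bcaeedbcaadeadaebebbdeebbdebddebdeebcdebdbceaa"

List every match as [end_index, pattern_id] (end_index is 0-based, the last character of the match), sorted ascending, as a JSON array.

Build:
Trie (insert patterns):
  0='ε' goto b→2 d→1
  1='d' goto e→4  [P0 ends]
  2='b' goto c→3
  3='bc' goto ·  [P1 ends]
  4='de' goto ·  [P2 ends]

BFS fail/out derivation:
  n1('d'): parent n0 fail=0; on 'd' 0 → fail=0;  out {0}∪∅={0}
  n2('b'): parent n0 fail=0; on 'b' 0 → fail=0;  out ∅∪∅=∅
  n3('bc'): parent n2 fail=0; on 'c' 0 → fail=0;  out {1}∪∅={1}
  n4('de'): parent n1 fail=0; on 'e' 0 → fail=0;  out {2}∪∅={2}

Run:
pos 0 'b': at 2
pos 1 'c': at 3  ** P1@[0:1]
pos 2 'a': at 0 (fail-walked)
pos 3 'e': at 0
pos 4 'e': at 0
pos 5 'd': at 1  ** P0@[5:5]
pos 6 'b': at 2 (fail-walked)
pos 7 'c': at 3  ** P1@[6:7]
pos 8 'a': at 0 (fail-walked)
pos 9 'a': at 0
pos 10 'd': at 1  ** P0@[10:10]
pos 11 'e': at 4  ** P2@[10:11]
pos 12 'a': at 0 (fail-walked)
pos 13 'd': at 1  ** P0@[13:13]
pos 14 'a': at 0 (fail-walked)
pos 15 'e': at 0
pos 16 'b': at 2
pos 17 'e': at 0 (fail-walked)
pos 18 'b': at 2
pos 19 'b': at 2 (fail-walked)
pos 20 'd': at 1 (fail-walked)  ** P0@[20:20]
pos 21 'e': at 4  ** P2@[20:21]
pos 22 'e': at 0 (fail-walked)
pos 23 'b': at 2
pos 24 'b': at 2 (fail-walked)
pos 25 'd': at 1 (fail-walked)  ** P0@[25:25]
pos 26 'e': at 4  ** P2@[25:26]
pos 27 'b': at 2 (fail-walked)
pos 28 'd': at 1 (fail-walked)  ** P0@[28:28]
pos 29 'd': at 1 (fail-walked)  ** P0@[29:29]
pos 30 'e': at 4  ** P2@[29:30]
pos 31 'b': at 2 (fail-walked)
pos 32 'd': at 1 (fail-walked)  ** P0@[32:32]
pos 33 'e': at 4  ** P2@[32:33]
pos 34 'e': at 0 (fail-walked)
pos 35 'b': at 2
pos 36 'c': at 3  ** P1@[35:36]
pos 37 'd': at 1 (fail-walked)  ** P0@[37:37]
pos 38 'e': at 4  ** P2@[37:38]
pos 39 'b': at 2 (fail-walked)
pos 40 'd': at 1 (fail-walked)  ** P0@[40:40]
pos 41 'b': at 2 (fail-walked)
pos 42 'c': at 3  ** P1@[41:42]
pos 43 'e': at 0 (fail-walked)
pos 44 'a': at 0
pos 45 'a': at 0

Matches: [[1,1],[5,0],[7,1],[10,0],[11,2],[13,0],[20,0],[21,2],[25,0],[26,2],[28,0],[29,0],[30,2],[32,0],[33,2],[36,1],[37,0],[38,2],[40,0],[42,1]]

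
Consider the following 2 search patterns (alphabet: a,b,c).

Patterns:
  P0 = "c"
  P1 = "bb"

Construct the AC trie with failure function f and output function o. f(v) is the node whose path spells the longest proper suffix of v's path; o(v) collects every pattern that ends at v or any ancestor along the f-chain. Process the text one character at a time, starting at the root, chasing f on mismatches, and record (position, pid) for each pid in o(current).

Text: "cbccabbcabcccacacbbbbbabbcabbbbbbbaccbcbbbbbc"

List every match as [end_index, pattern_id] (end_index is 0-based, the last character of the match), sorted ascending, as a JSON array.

Build automaton:
Trie (insert patterns):
  0='ε' goto b→2 c→1
  1='c' goto ·  [P0 ends]
  2='b' goto b→3
  3='bb' goto ·  [P1 ends]

BFS fail/out derivation:
  n1('c'): parent n0 fail=0; on 'c' 0 → fail=0;  out {0}∪∅={0}
  n2('b'): parent n0 fail=0; on 'b' 0 → fail=0;  out ∅∪∅=∅
  n3('bb'): parent n2 fail=0; on 'b' 0 → fail=2;  out {1}∪∅={1}

Run:
[0] read 'c'  n0⇒n1  emit P0@[0:0]
[1] read 'b'  n1⇒n2 (via fail)
[2] read 'c'  n2⇒n1 (via fail)  emit P0@[2:2]
[3] read 'c'  n1⇒n1 (via fail)  emit P0@[3:3]
[4] read 'a'  n1⇒n0 (via fail)
[5] read 'b'  n0⇒n2
[6] read 'b'  n2⇒n3  emit P1@[5:6]
[7] read 'c'  n3⇒n1 (via fail)  emit P0@[7:7]
[8] read 'a'  n1⇒n0 (via fail)
[9] read 'b'  n0⇒n2
[10] read 'c'  n2⇒n1 (via fail)  emit P0@[10:10]
[11] read 'c'  n1⇒n1 (via fail)  emit P0@[11:11]
[12] read 'c'  n1⇒n1 (via fail)  emit P0@[12:12]
[13] read 'a'  n1⇒n0 (via fail)
[14] read 'c'  n0⇒n1  emit P0@[14:14]
[15] read 'a'  n1⇒n0 (via fail)
[16] read 'c'  n0⇒n1  emit P0@[16:16]
[17] read 'b'  n1⇒n2 (via fail)
[18] read 'b'  n2⇒n3  emit P1@[17:18]
[19] read 'b'  n3⇒n3 (via fail)  emit P1@[18:19]
[20] read 'b'  n3⇒n3 (via fail)  emit P1@[19:20]
[21] read 'b'  n3⇒n3 (via fail)  emit P1@[20:21]
[22] read 'a'  n3⇒n0 (via fail)
[23] read 'b'  n0⇒n2
[24] read 'b'  n2⇒n3  emit P1@[23:24]
[25] read 'c'  n3⇒n1 (via fail)  emit P0@[25:25]
[26] read 'a'  n1⇒n0 (via fail)
[27] read 'b'  n0⇒n2
[28] read 'b'  n2⇒n3  emit P1@[27:28]
[29] read 'b'  n3⇒n3 (via fail)  emit P1@[28:29]
[30] read 'b'  n3⇒n3 (via fail)  emit P1@[29:30]
[31] read 'b'  n3⇒n3 (via fail)  emit P1@[30:31]
[32] read 'b'  n3⇒n3 (via fail)  emit P1@[31:32]
[33] read 'b'  n3⇒n3 (via fail)  emit P1@[32:33]
[34] read 'a'  n3⇒n0 (via fail)
[35] read 'c'  n0⇒n1  emit P0@[35:35]
[36] read 'c'  n1⇒n1 (via fail)  emit P0@[36:36]
[37] read 'b'  n1⇒n2 (via fail)
[38] read 'c'  n2⇒n1 (via fail)  emit P0@[38:38]
[39] read 'b'  n1⇒n2 (via fail)
[40] read 'b'  n2⇒n3  emit P1@[39:40]
[41] read 'b'  n3⇒n3 (via fail)  emit P1@[40:41]
[42] read 'b'  n3⇒n3 (via fail)  emit P1@[41:42]
[43] read 'b'  n3⇒n3 (via fail)  emit P1@[42:43]
[44] read 'c'  n3⇒n1 (via fail)  emit P0@[44:44]

Result: [[0,0],[2,0],[3,0],[6,1],[7,0],[10,0],[11,0],[12,0],[14,0],[16,0],[18,1],[19,1],[20,1],[21,1],[24,1],[25,0],[28,1],[29,1],[30,1],[31,1],[32,1],[33,1],[35,0],[36,0],[38,0],[40,1],[41,1],[42,1],[43,1],[44,0]]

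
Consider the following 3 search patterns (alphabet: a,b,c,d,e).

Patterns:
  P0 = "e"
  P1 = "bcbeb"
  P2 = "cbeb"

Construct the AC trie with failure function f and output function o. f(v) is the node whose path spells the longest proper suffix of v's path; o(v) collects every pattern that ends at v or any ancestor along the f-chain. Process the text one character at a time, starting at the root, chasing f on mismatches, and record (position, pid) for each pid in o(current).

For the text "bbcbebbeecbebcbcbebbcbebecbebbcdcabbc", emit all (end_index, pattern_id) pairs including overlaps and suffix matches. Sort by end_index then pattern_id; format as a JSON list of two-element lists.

Build automaton:
Trie (insert patterns):
  0='ε' goto b→2 c→7 e→1
  1='e' goto ·  [P0 ends]
  2='b' goto c→3
  3='bc' goto b→4
  4='bcb' goto e→5
  5='bcbe' goto b→6
  6='bcbeb' goto ·  [P1 ends]
  7='c' goto b→8
  8='cb' goto e→9
  9='cbe' goto b→10
  10='cbeb' goto ·  [P2 ends]

Failure links (BFS by depth):
  n1('e'): parent n0 fail=0; on 'e' 0 → fail=0;  out {0}∪∅={0}
  n2('b'): parent n0 fail=0; on 'b' 0 → fail=0;  out ∅∪∅=∅
  n7('c'): parent n0 fail=0; on 'c' 0 → fail=0;  out ∅∪∅=∅
  n3('bc'): parent n2 fail=0; on 'c' 0 → fail=7;  out ∅∪∅=∅
  n8('cb'): parent n7 fail=0; on 'b' 0 → fail=2;  out ∅∪∅=∅
  n4('bcb'): parent n3 fail=7; on 'b' 7 → fail=8;  out ∅∪∅=∅
  n9('cbe'): parent n8 fail=2; on 'e' 2→0 → fail=1;  out ∅∪{0}={0}
  n5('bcbe'): parent n4 fail=8; on 'e' 8 → fail=9;  out ∅∪{0}={0}
  n10('cbeb'): parent n9 fail=1; on 'b' 1→0 → fail=2;  out {2}∪∅={2}
  n6('bcbeb'): parent n5 fail=9; on 'b' 9 → fail=10;  out {1}∪{2}={1,2}

Run:
pos 0 'b': at 2
pos 1 'b': at 2 ·f
pos 2 'c': at 3
pos 3 'b': at 4
pos 4 'e': at 5  ** P0@[4:4]
pos 5 'b': at 6  ** P1@[1:5],P2@[2:5]
pos 6 'b': at 2 ·f
pos 7 'e': at 1 ·f  ** P0@[7:7]
pos 8 'e': at 1 ·f  ** P0@[8:8]
pos 9 'c': at 7 ·f
pos 10 'b': at 8
pos 11 'e': at 9  ** P0@[11:11]
pos 12 'b': at 10  ** P2@[9:12]
pos 13 'c': at 3 ·f
pos 14 'b': at 4
pos 15 'c': at 3 ·f
pos 16 'b': at 4
pos 17 'e': at 5  ** P0@[17:17]
pos 18 'b': at 6  ** P1@[14:18],P2@[15:18]
pos 19 'b': at 2 ·f
pos 20 'c': at 3
pos 21 'b': at 4
pos 22 'e': at 5  ** P0@[22:22]
pos 23 'b': at 6  ** P1@[19:23],P2@[20:23]
pos 24 'e': at 1 ·f  ** P0@[24:24]
pos 25 'c': at 7 ·f
pos 26 'b': at 8
pos 27 'e': at 9  ** P0@[27:27]
pos 28 'b': at 10  ** P2@[25:28]
pos 29 'b': at 2 ·f
pos 30 'c': at 3
pos 31 'd': at 0 ·f
pos 32 'c': at 7
pos 33 'a': at 0 ·f
pos 34 'b': at 2
pos 35 'b': at 2 ·f
pos 36 'c': at 3

Result: [[4,0],[5,1],[5,2],[7,0],[8,0],[11,0],[12,2],[17,0],[18,1],[18,2],[22,0],[23,1],[23,2],[24,0],[27,0],[28,2]]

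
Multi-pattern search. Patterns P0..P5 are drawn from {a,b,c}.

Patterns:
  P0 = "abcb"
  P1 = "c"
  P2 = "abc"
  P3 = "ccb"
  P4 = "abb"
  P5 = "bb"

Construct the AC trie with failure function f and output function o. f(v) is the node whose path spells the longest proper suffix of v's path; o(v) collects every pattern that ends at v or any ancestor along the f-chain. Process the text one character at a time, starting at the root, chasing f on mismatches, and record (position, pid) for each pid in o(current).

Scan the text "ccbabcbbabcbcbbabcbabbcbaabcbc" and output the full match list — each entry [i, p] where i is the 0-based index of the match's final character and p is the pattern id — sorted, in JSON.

Build automaton:
Trie (insert patterns):
  0='ε' goto a→1 b→9 c→5
  1='a' goto b→2
  2='ab' goto b→8 c→3
  3='abc' goto b→4  [P2 ends]
  4='abcb' goto ·  [P0 ends]
  5='c' goto c→6  [P1 ends]
  6='cc' goto b→7
  7='ccb' goto ·  [P3 ends]
  8='abb' goto ·  [P4 ends]
  9='b' goto b→10
  10='bb' goto ·  [P5 ends]

BFS fail/out derivation:
  fail(1) 'a': from fail(0)=0 chase 'a': 0 ⇒ 0;  out=∅∪out(0)=∅
  fail(5) 'c': from fail(0)=0 chase 'c': 0 ⇒ 0;  out={1}∪out(0)={1}
  fail(9) 'b': from fail(0)=0 chase 'b': 0 ⇒ 0;  out=∅∪out(0)=∅
  fail(2) 'ab': from fail(1)=0 chase 'b': 0 ⇒ 9;  out=∅∪out(9)=∅
  fail(6) 'cc': from fail(5)=0 chase 'c': 0 ⇒ 5;  out=∅∪out(5)={1}
  fail(10) 'bb': from fail(9)=0 chase 'b': 0 ⇒ 9;  out={5}∪out(9)={5}
  fail(3) 'abc': from fail(2)=9 chase 'c': 9→0 ⇒ 5;  out={2}∪out(5)={1,2}
  fail(7) 'ccb': from fail(6)=5 chase 'b': 5→0 ⇒ 9;  out={3}∪out(9)={3}
  fail(8) 'abb': from fail(2)=9 chase 'b': 9 ⇒ 10;  out={4}∪out(10)={4,5}
  fail(4) 'abcb': from fail(3)=5 chase 'b': 5→0 ⇒ 9;  out={0}∪out(9)={0}

Run:
[0] read 'c'  n0⇒n5  ** P1@[0:0]
[1] read 'c'  n5⇒n6  ** P1@[1:1]
[2] read 'b'  n6⇒n7  ** P3@[0:2]
[3] read 'a'  n7⇒n1 (fail-walked)
[4] read 'b'  n1⇒n2
[5] read 'c'  n2⇒n3  ** P1@[5:5],P2@[3:5]
[6] read 'b'  n3⇒n4  ** P0@[3:6]
[7] read 'b'  n4⇒n10 (fail-walked)  ** P5@[6:7]
[8] read 'a'  n10⇒n1 (fail-walked)
[9] read 'b'  n1⇒n2
[10] read 'c'  n2⇒n3  ** P1@[10:10],P2@[8:10]
[11] read 'b'  n3⇒n4  ** P0@[8:11]
[12] read 'c'  n4⇒n5 (fail-walked)  ** P1@[12:12]
[13] read 'b'  n5⇒n9 (fail-walked)
[14] read 'b'  n9⇒n10  ** P5@[13:14]
[15] read 'a'  n10⇒n1 (fail-walked)
[16] read 'b'  n1⇒n2
[17] read 'c'  n2⇒n3  ** P1@[17:17],P2@[15:17]
[18] read 'b'  n3⇒n4  ** P0@[15:18]
[19] read 'a'  n4⇒n1 (fail-walked)
[20] read 'b'  n1⇒n2
[21] read 'b'  n2⇒n8  ** P4@[19:21],P5@[20:21]
[22] read 'c'  n8⇒n5 (fail-walked)  ** P1@[22:22]
[23] read 'b'  n5⇒n9 (fail-walked)
[24] read 'a'  n9⇒n1 (fail-walked)
[25] read 'a'  n1⇒n1 (fail-walked)
[26] read 'b'  n1⇒n2
[27] read 'c'  n2⇒n3  ** P1@[27:27],P2@[25:27]
[28] read 'b'  n3⇒n4  ** P0@[25:28]
[29] read 'c'  n4⇒n5 (fail-walked)  ** P1@[29:29]

All matches (sorted): [[0,1],[1,1],[2,3],[5,1],[5,2],[6,0],[7,5],[10,1],[10,2],[11,0],[12,1],[14,5],[17,1],[17,2],[18,0],[21,4],[21,5],[22,1],[27,1],[27,2],[28,0],[29,1]]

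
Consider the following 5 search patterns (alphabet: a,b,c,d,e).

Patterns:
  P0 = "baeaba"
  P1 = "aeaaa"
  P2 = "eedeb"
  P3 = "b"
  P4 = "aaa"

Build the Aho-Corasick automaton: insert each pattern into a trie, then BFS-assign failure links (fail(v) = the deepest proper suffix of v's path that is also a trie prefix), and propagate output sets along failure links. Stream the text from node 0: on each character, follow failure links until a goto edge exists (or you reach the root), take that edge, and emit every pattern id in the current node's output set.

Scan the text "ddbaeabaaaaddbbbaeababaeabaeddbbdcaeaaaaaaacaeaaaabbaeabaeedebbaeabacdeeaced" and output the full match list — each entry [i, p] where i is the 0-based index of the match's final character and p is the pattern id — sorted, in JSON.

Build:
Trie (insert patterns):
  n0 'ε': a→7 b→1 e→12
  n1 'b': a→2  ←P3
  n2 'ba': e→3
  n3 'bae': a→4
  n4 'baea': b→5
  n5 'baeab': a→6
  n6 'baeaba': ·  ←P0
  n7 'a': a→17 e→8
  n8 'ae': a→9
  n9 'aea': a→10
  n10 'aeaa': a→11
  n11 'aeaaa': ·  ←P1
  n12 'e': e→13
  n13 'ee': d→14
  n14 'eed': e→15
  n15 'eede': b→16
  n16 'eedeb': ·  ←P2
  n17 'aa': a→18
  n18 'aaa': ·  ←P4

Failure links (BFS by depth):
  n1('b'): parent n0 fail=0; on 'b' 0 → fail=0;  out {3}∪∅={3}
  n7('a'): parent n0 fail=0; on 'a' 0 → fail=0;  out ∅∪∅=∅
  n12('e'): parent n0 fail=0; on 'e' 0 → fail=0;  out ∅∪∅=∅
  n2('ba'): parent n1 fail=0; on 'a' 0 → fail=7;  out ∅∪∅=∅
  n8('ae'): parent n7 fail=0; on 'e' 0 → fail=12;  out ∅∪∅=∅
  n13('ee'): parent n12 fail=0; on 'e' 0 → fail=12;  out ∅∪∅=∅
  n17('aa'): parent n7 fail=0; on 'a' 0 → fail=7;  out ∅∪∅=∅
  n3('bae'): parent n2 fail=7; on 'e' 7 → fail=8;  out ∅∪∅=∅
  n9('aea'): parent n8 fail=12; on 'a' 12→0 → fail=7;  out ∅∪∅=∅
  n14('eed'): parent n13 fail=12; on 'd' 12→0 → fail=0;  out ∅∪∅=∅
  n18('aaa'): parent n17 fail=7; on 'a' 7 → fail=17;  out {4}∪∅={4}
  n4('baea'): parent n3 fail=8; on 'a' 8 → fail=9;  out ∅∪∅=∅
  n10('aeaa'): parent n9 fail=7; on 'a' 7 → fail=17;  out ∅∪∅=∅
  n15('eede'): parent n14 fail=0; on 'e' 0 → fail=12;  out ∅∪∅=∅
  n5('baeab'): parent n4 fail=9; on 'b' 9→7→0 → fail=1;  out ∅∪{3}={3}
  n11('aeaaa'): parent n10 fail=17; on 'a' 17 → fail=18;  out {1}∪{4}={1,4}
  n16('eedeb'): parent n15 fail=12; on 'b' 12→0 → fail=1;  out {2}∪{3}={2,3}
  n6('baeaba'): parent n5 fail=1; on 'a' 1 → fail=2;  out {0}∪∅={0}

Text stream:
pos 0 'd': at 0
pos 1 'd': at 0
pos 2 'b': at 1  emit P3@[2:2]
pos 3 'a': at 2
pos 4 'e': at 3
pos 5 'a': at 4
pos 6 'b': at 5  emit P3@[6:6]
pos 7 'a': at 6  emit P0@[2:7]
pos 8 'a': at 17 (fail-walked)
pos 9 'a': at 18  emit P4@[7:9]
pos 10 'a': at 18 (fail-walked)  emit P4@[8:10]
pos 11 'd': at 0 (fail-walked)
pos 12 'd': at 0
pos 13 'b': at 1  emit P3@[13:13]
pos 14 'b': at 1 (fail-walked)  emit P3@[14:14]
pos 15 'b': at 1 (fail-walked)  emit P3@[15:15]
pos 16 'a': at 2
pos 17 'e': at 3
pos 18 'a': at 4
pos 19 'b': at 5  emit P3@[19:19]
pos 20 'a': at 6  emit P0@[15:20]
pos 21 'b': at 1 (fail-walked)  emit P3@[21:21]
pos 22 'a': at 2
pos 23 'e': at 3
pos 24 'a': at 4
pos 25 'b': at 5  emit P3@[25:25]
pos 26 'a': at 6  emit P0@[21:26]
pos 27 'e': at 3 (fail-walked)
pos 28 'd': at 0 (fail-walked)
pos 29 'd': at 0
pos 30 'b': at 1  emit P3@[30:30]
pos 31 'b': at 1 (fail-walked)  emit P3@[31:31]
pos 32 'd': at 0 (fail-walked)
pos 33 'c': at 0
pos 34 'a': at 7
pos 35 'e': at 8
pos 36 'a': at 9
pos 37 'a': at 10
pos 38 'a': at 11  emit P1@[34:38],P4@[36:38]
pos 39 'a': at 18 (fail-walked)  emit P4@[37:39]
pos 40 'a': at 18 (fail-walked)  emit P4@[38:40]
pos 41 'a': at 18 (fail-walked)  emit P4@[39:41]
pos 42 'a': at 18 (fail-walked)  emit P4@[40:42]
pos 43 'c': at 0 (fail-walked)
pos 44 'a': at 7
pos 45 'e': at 8
pos 46 'a': at 9
pos 47 'a': at 10
pos 48 'a': at 11  emit P1@[44:48],P4@[46:48]
pos 49 'a': at 18 (fail-walked)  emit P4@[47:49]
pos 50 'b': at 1 (fail-walked)  emit P3@[50:50]
pos 51 'b': at 1 (fail-walked)  emit P3@[51:51]
pos 52 'a': at 2
pos 53 'e': at 3
pos 54 'a': at 4
pos 55 'b': at 5  emit P3@[55:55]
pos 56 'a': at 6  emit P0@[51:56]
pos 57 'e': at 3 (fail-walked)
pos 58 'e': at 13 (fail-walked)
pos 59 'd': at 14
pos 60 'e': at 15
pos 61 'b': at 16  emit P2@[57:61],P3@[61:61]
pos 62 'b': at 1 (fail-walked)  emit P3@[62:62]
pos 63 'a': at 2
pos 64 'e': at 3
pos 65 'a': at 4
pos 66 'b': at 5  emit P3@[66:66]
pos 67 'a': at 6  emit P0@[62:67]
pos 68 'c': at 0 (fail-walked)
pos 69 'd': at 0
pos 70 'e': at 12
pos 71 'e': at 13
pos 72 'a': at 7 (fail-walked)
pos 73 'c': at 0 (fail-walked)
pos 74 'e': at 12
pos 75 'd': at 0 (fail-walked)

Result: [[2,3],[6,3],[7,0],[9,4],[10,4],[13,3],[14,3],[15,3],[19,3],[20,0],[21,3],[25,3],[26,0],[30,3],[31,3],[38,1],[38,4],[39,4],[40,4],[41,4],[42,4],[48,1],[48,4],[49,4],[50,3],[51,3],[55,3],[56,0],[61,2],[61,3],[62,3],[66,3],[67,0]]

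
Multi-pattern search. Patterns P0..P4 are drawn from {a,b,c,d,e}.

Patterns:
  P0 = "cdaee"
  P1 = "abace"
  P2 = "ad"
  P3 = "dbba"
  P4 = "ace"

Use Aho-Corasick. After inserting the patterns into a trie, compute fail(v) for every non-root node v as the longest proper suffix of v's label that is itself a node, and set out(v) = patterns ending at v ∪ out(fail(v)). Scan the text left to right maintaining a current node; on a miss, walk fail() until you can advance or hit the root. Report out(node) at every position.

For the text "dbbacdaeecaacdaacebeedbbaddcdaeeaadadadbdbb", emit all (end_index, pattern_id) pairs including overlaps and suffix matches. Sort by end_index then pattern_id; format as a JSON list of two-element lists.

Construct AC machine:
Trie nodes:
  n0 'ε': a→6 c→1 d→12
  n1 'c': d→2
  n2 'cd': a→3
  n3 'cda': e→4
  n4 'cdae': e→5
  n5 'cdaee': ·  ←P0
  n6 'a': b→7 c→16 d→11
  n7 'ab': a→8
  n8 'aba': c→9
  n9 'abac': e→10
  n10 'abace': ·  ←P1
  n11 'ad': ·  ←P2
  n12 'd': b→13
  n13 'db': b→14
  n14 'dbb': a→15
  n15 'dbba': ·  ←P3
  n16 'ac': e→17
  n17 'ace': ·  ←P4

Failure links (BFS by depth):
  n1('c'): parent n0 fail=0; on 'c' 0 → fail=0;  out ∅∪∅=∅
  n6('a'): parent n0 fail=0; on 'a' 0 → fail=0;  out ∅∪∅=∅
  n12('d'): parent n0 fail=0; on 'd' 0 → fail=0;  out ∅∪∅=∅
  n2('cd'): parent n1 fail=0; on 'd' 0 → fail=12;  out ∅∪∅=∅
  n7('ab'): parent n6 fail=0; on 'b' 0 → fail=0;  out ∅∪∅=∅
  n11('ad'): parent n6 fail=0; on 'd' 0 → fail=12;  out {2}∪∅={2}
  n13('db'): parent n12 fail=0; on 'b' 0 → fail=0;  out ∅∪∅=∅
  n16('ac'): parent n6 fail=0; on 'c' 0 → fail=1;  out ∅∪∅=∅
  n3('cda'): parent n2 fail=12; on 'a' 12→0 → fail=6;  out ∅∪∅=∅
  n8('aba'): parent n7 fail=0; on 'a' 0 → fail=6;  out ∅∪∅=∅
  n14('dbb'): parent n13 fail=0; on 'b' 0 → fail=0;  out ∅∪∅=∅
  n17('ace'): parent n16 fail=1; on 'e' 1→0 → fail=0;  out {4}∪∅={4}
  n4('cdae'): parent n3 fail=6; on 'e' 6→0 → fail=0;  out ∅∪∅=∅
  n9('abac'): parent n8 fail=6; on 'c' 6 → fail=16;  out ∅∪∅=∅
  n15('dbba'): parent n14 fail=0; on 'a' 0 → fail=6;  out {3}∪∅={3}
  n5('cdaee'): parent n4 fail=0; on 'e' 0 → fail=0;  out {0}∪∅={0}
  n10('abace'): parent n9 fail=16; on 'e' 16 → fail=17;  out {1}∪{4}={1,4}

Scan:
[0] read 'd'  n0⇒n12
[1] read 'b'  n12⇒n13
[2] read 'b'  n13⇒n14
[3] read 'a'  n14⇒n15  ** P3@[0:3]
[4] read 'c'  n15⇒n16 ·f
[5] read 'd'  n16⇒n2 ·f
[6] read 'a'  n2⇒n3
[7] read 'e'  n3⇒n4
[8] read 'e'  n4⇒n5  ** P0@[4:8]
[9] read 'c'  n5⇒n1 ·f
[10] read 'a'  n1⇒n6 ·f
[11] read 'a'  n6⇒n6 ·f
[12] read 'c'  n6⇒n16
[13] read 'd'  n16⇒n2 ·f
[14] read 'a'  n2⇒n3
[15] read 'a'  n3⇒n6 ·f
[16] read 'c'  n6⇒n16
[17] read 'e'  n16⇒n17  ** P4@[15:17]
[18] read 'b'  n17⇒n0 ·f
[19] read 'e'  n0⇒n0
[20] read 'e'  n0⇒n0
[21] read 'd'  n0⇒n12
[22] read 'b'  n12⇒n13
[23] read 'b'  n13⇒n14
[24] read 'a'  n14⇒n15  ** P3@[21:24]
[25] read 'd'  n15⇒n11 ·f  ** P2@[24:25]
[26] read 'd'  n11⇒n12 ·f
[27] read 'c'  n12⇒n1 ·f
[28] read 'd'  n1⇒n2
[29] read 'a'  n2⇒n3
[30] read 'e'  n3⇒n4
[31] read 'e'  n4⇒n5  ** P0@[27:31]
[32] read 'a'  n5⇒n6 ·f
[33] read 'a'  n6⇒n6 ·f
[34] read 'd'  n6⇒n11  ** P2@[33:34]
[35] read 'a'  n11⇒n6 ·f
[36] read 'd'  n6⇒n11  ** P2@[35:36]
[37] read 'a'  n11⇒n6 ·f
[38] read 'd'  n6⇒n11  ** P2@[37:38]
[39] read 'b'  n11⇒n13 ·f
[40] read 'd'  n13⇒n12 ·f
[41] read 'b'  n12⇒n13
[42] read 'b'  n13⇒n14

Result: [[3,3],[8,0],[17,4],[24,3],[25,2],[31,0],[34,2],[36,2],[38,2]]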